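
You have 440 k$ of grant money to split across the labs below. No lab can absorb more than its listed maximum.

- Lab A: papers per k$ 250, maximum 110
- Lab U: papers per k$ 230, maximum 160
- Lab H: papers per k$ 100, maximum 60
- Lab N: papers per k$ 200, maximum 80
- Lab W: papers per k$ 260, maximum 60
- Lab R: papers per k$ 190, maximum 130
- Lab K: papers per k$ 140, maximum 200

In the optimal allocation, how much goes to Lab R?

30

Order the labs by papers per k$: Lab W 260 > Lab A 250 > Lab U 230 > Lab N 200 > Lab R 190 > Lab K 140 > Lab H 100.
Give Lab W 60 to hit its cap of 60 → 380 left.
Lab A takes 110 to reach its cap of 110 → 270 left.
Lab U: +160 to 160 (cap) → 110 left.
Lab N: +80 to 80 (cap) → 30 left.
Only 30 left; Lab R takes them to reach 30.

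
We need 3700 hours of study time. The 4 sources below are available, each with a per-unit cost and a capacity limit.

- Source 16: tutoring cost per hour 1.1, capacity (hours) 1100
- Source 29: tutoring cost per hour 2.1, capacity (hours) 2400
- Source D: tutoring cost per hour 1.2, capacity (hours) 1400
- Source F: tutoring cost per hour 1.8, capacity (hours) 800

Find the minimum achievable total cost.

5170

Use sources in increasing cost order.
Source 16 (1.1): use full 1100 → 2600 hours to go.
Source D at 1.2: take all 1400 hours → 1200 still needed.
Take 800 from Source F at 1.8 → need 400 more.
Take 400 from Source 29 at 2.1 to finish.
Cost = 1100×1.1 + 1400×1.2 + 800×1.8 + 400×2.1 = 5170.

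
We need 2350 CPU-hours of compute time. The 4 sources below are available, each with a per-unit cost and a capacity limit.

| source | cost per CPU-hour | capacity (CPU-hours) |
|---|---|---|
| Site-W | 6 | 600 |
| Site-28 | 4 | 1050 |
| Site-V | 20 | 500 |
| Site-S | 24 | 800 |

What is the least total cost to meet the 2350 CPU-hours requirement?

Cheapest first:
Site-28 at 4: take all 1050 CPU-hours → 1300 still needed.
Take 600 from Site-W at 6 → need 700 more.
Site-V (20): use full 500 → 200 CPU-hours to go.
Site-S at 24: take 200 of its 800 → requirement met.
Cost = 1050×4 + 600×6 + 500×20 + 200×24 = 22600.

22600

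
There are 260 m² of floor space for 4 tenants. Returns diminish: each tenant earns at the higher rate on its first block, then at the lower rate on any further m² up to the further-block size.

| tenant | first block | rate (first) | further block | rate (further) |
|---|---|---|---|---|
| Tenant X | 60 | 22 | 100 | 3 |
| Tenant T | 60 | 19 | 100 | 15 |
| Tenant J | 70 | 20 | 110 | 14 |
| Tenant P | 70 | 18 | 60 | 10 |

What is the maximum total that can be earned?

5120

Order all 8 blocks by rate: Tenant X/first 22 > Tenant J/first 20 > Tenant T/first 19 > Tenant P/first 18 > Tenant T/second 15 > Tenant J/second 14 > Tenant P/second 10 > Tenant X/second 3.
Tenant X first at 22: fill all 60 → 200 left.
Fill Tenant J first block (70 at 20) → 130 left.
Fill Tenant T first block (60 at 19) → 70 left.
Fill Tenant P first block (70 at 18) → 0 left.
Total = 22×60 + 20×70 + 19×60 + 18×70 = 5120.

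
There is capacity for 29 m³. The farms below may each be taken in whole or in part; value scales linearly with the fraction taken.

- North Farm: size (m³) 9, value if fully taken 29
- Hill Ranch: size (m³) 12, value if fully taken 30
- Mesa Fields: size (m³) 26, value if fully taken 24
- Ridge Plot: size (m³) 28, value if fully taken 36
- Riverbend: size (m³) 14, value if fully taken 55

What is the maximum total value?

Rank by value-to-size ratio: Riverbend 55/14≈3.93, North Farm 29/9≈3.22, Hill Ranch 30/12≈2.5, Ridge Plot 36/28≈1.29, Mesa Fields 24/26≈0.923.
Riverbend: take in full, 14 m³ for value 55 ; 15 left.
Take all of North Farm (9 m³, value 29) ; 6 m³ left.
Fill the last 6 m³ with part of Hill Ranch: 6/12 of it earns 15.
Total value = 99.

99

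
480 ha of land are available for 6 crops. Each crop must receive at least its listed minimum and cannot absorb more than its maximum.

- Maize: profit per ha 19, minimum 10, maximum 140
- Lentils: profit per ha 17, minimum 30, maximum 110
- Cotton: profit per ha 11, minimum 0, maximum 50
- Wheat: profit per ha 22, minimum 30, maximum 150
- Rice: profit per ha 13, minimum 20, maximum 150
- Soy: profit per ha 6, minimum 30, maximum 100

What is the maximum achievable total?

Meeting every minimum uses 10+30+0+30+20+30 = 120 ha, leaving 360.
Highest profit per ha first: Wheat 22 > Maize 19 > Lentils 17 > Rice 13 > Cotton 11 > Soy 6.
Wheat: +120 to 150 (cap) → 240 left.
Give Maize 130 more to hit its cap of 140 → 110 left.
Lentils takes 80 more to reach its cap of 110 → 30 left.
Only 30 left; Rice takes them to reach 50.
Total = 19×140 + 17×110 + 22×150 + 13×50 + 6×30 = 8660.

8660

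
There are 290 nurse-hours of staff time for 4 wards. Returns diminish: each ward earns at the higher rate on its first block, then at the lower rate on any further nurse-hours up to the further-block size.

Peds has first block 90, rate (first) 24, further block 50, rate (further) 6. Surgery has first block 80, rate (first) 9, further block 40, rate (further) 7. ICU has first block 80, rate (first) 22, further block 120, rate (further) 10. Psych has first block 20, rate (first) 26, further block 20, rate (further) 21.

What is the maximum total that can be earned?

5660

Rank every tier by rate: Psych/first 26 > Peds/first 24 > ICU/first 22 > Psych/second 21 > ICU/second 10 > Surgery/first 9 > Surgery/second 7 > Peds/second 6.
Fill Psych first block (20 at 26) → 270 left.
Peds/first (24): +90 → 180 left.
Fill ICU first block (80 at 22) → 100 left.
Psych/second (21): +20 → 80 left.
80 remain; put them into ICU second at 10.
Total = 26×20 + 24×90 + 22×80 + 21×20 + 10×80 = 5660.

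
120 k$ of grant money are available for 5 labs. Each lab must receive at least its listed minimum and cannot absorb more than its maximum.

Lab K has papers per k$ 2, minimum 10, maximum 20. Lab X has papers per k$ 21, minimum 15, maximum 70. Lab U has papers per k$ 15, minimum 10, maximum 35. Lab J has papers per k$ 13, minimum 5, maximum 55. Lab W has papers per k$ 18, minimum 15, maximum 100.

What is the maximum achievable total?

Meeting every minimum uses 10+15+10+5+15 = 55 k$, leaving 65.
Highest papers per k$ first: Lab X 21 > Lab W 18 > Lab U 15 > Lab J 13 > Lab K 2.
Lab X: +55 to 70 (cap) — 10 left.
Lab W: +10 (room for 85) → 25. Pool exhausted.
Total = 2×10 + 21×70 + 15×10 + 13×5 + 18×25 = 2155.

2155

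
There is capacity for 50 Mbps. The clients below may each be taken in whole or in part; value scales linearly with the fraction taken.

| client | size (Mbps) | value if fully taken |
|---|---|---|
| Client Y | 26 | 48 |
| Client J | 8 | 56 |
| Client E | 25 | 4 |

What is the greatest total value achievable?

106.56

Rank by value-to-size ratio: Client J 56/8≈7, Client Y 48/26≈1.85, Client E 4/25≈0.16.
All 8 Mbps of Client J fit (value 56) — 42 remain.
Client Y: take in full, 26 Mbps for value 48 — 16 left.
Only 16 Mbps remain; take 16/25 of Client E for value 4×16/25 = 2.56.
Total value = 106.56.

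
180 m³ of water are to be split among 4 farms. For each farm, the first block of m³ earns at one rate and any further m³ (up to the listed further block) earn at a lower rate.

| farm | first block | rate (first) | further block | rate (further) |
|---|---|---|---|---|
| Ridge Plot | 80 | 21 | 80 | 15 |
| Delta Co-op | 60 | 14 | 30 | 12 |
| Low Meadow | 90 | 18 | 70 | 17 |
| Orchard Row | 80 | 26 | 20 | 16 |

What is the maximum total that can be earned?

4120

Order all 8 blocks by rate: Orchard Row/tier1 26 > Ridge Plot/tier1 21 > Low Meadow/tier1 18 > Low Meadow/tier2 17 > Orchard Row/tier2 16 > Ridge Plot/tier2 15 > Delta Co-op/tier1 14 > Delta Co-op/tier2 12.
Orchard Row tier1 at 26: fill all 80 — 100 left.
Ridge Plot tier1 at 21: fill all 80 — 20 left.
Low Meadow tier1 at 18: only 20 left, fill 20.
Total = 26×80 + 21×80 + 18×20 = 4120.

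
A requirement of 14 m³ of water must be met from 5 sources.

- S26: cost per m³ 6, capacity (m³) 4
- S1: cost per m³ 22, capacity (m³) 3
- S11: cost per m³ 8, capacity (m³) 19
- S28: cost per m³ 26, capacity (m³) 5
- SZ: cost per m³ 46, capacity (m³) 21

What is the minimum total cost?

104

Fill from the cheapest source first.
Take 4 from S26 at 6 → need 10 more.
S11 at 8: take 10 of its 19 → requirement met.
S1, S28, SZ: unused.
Cost = 4×6 + 10×8 = 104.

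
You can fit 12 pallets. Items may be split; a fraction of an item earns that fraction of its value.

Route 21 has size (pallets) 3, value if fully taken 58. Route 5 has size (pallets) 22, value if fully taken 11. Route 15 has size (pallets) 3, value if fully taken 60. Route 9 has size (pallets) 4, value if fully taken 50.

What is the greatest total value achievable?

Rank by value-to-size ratio: Route 15 60/3≈20, Route 21 58/3≈19.3, Route 9 50/4≈12.5, Route 5 11/22≈0.5.
Route 15: take in full, 3 pallets for value 60 ; 9 left.
Route 21: take in full, 3 pallets for value 58 ; 6 left.
Route 9: take in full, 4 pallets for value 50 ; 2 left.
Only 2 pallets remain; take 2/22 of Route 5 for value 11×2/22 = 1.
Total value = 169.

169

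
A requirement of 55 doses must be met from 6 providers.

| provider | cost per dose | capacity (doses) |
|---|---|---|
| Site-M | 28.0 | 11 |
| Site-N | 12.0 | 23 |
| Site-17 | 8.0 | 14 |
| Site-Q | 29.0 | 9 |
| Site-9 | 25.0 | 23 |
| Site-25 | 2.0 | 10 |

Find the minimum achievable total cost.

Fill from the cheapest provider first.
Site-25 (2.0): use full 10 → 45 doses to go.
Take 14 from Site-17 at 8.0 → need 31 more.
Site-N at 12.0: take all 23 doses → 8 still needed.
Site-9 (25.0): take the remaining 8 → done.
Site-M, Site-Q: unused.
Cost = 10×2.0 + 14×8.0 + 23×12.0 + 8×25.0 = 608.

608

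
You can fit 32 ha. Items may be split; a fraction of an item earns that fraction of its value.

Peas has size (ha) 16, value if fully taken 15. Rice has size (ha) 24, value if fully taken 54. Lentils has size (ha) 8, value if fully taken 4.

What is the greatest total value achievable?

Rank by value-to-size ratio: Rice 54/24≈2.25, Peas 15/16≈0.938, Lentils 4/8≈0.5.
Take all of Rice (24 ha, value 54) → 8 ha left.
Only 8 ha remain; take 8/16 of Peas for value 15×8/16 = 7.5.
Total value = 61.5.

61.5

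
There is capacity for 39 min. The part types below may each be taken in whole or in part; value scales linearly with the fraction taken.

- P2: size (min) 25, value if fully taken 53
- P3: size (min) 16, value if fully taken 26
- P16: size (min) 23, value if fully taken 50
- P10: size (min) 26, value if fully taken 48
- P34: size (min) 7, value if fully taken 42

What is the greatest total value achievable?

Sort by value density: P34 42/7≈6, P16 50/23≈2.17, P2 53/25≈2.12, P10 48/26≈1.85, P3 26/16≈1.62.
All 7 min of P34 fit (value 42) → 32 remain.
All 23 min of P16 fit (value 50) → 9 remain.
Only 9 min remain; take 9/25 of P2 for value 53×9/25 = 19.08.
Total value = 111.08.

111.08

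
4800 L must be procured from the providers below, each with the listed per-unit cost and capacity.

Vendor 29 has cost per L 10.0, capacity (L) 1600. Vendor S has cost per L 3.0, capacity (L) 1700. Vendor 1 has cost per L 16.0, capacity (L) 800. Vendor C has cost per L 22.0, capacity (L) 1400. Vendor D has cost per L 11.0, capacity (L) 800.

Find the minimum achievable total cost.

Cheapest first:
Take 1700 from Vendor S at 3.0 ; need 3100 more.
Vendor 29 at 10.0: take all 1600 L ; 1500 still needed.
Take 800 from Vendor D at 11.0 ; need 700 more.
Vendor 1 (16.0): take the remaining 700 ; done.
Vendor C: unused.
Cost = 1700×3.0 + 1600×10.0 + 800×11.0 + 700×16.0 = 41100.

41100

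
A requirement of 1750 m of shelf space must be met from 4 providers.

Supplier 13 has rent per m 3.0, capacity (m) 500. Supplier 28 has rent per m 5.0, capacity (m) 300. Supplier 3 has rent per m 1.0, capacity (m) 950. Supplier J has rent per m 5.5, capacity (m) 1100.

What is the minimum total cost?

3950

Use providers in increasing cost order.
Supplier 3 at 1.0: take all 950 m → 800 still needed.
Take 500 from Supplier 13 at 3.0 → need 300 more.
Take 300 from Supplier 28 at 5.0 → need 0 more.
Supplier J: unused.
Cost = 950×1.0 + 500×3.0 + 300×5.0 = 3950.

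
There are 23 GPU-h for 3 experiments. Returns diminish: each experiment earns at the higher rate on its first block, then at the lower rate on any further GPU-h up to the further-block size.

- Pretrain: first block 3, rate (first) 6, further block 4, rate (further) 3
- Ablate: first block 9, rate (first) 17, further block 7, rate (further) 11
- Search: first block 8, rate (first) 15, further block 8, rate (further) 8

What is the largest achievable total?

Order all 6 blocks by rate: Ablate/first 17 > Search/first 15 > Ablate/second 11 > Search/second 8 > Pretrain/first 6 > Pretrain/second 3.
Ablate first at 17: fill all 9 — 14 left.
Search/first (15): +8 — 6 left.
Ablate/second: +6 of 7 at 11; pool empty.
Total = 17×9 + 15×8 + 11×6 = 339.

339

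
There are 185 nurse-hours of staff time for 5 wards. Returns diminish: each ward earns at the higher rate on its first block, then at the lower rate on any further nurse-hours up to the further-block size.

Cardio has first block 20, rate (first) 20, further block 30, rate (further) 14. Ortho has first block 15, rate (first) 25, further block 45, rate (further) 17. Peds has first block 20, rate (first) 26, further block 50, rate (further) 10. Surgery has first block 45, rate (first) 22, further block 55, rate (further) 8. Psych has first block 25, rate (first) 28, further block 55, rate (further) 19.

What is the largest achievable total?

4115

Treat each block as its own option and order by rate: Psych/T1 28 > Peds/T1 26 > Ortho/T1 25 > Surgery/T1 22 > Cardio/T1 20 > Psych/T2 19 > Ortho/T2 17 > Cardio/T2 14 > Peds/T2 10 > Surgery/T2 8.
Psych T1 at 28: fill all 25 ; 160 left.
Fill Peds T1 block (20 at 26) ; 140 left.
Ortho T1 at 25: fill all 15 ; 125 left.
Surgery T1 at 22: fill all 45 ; 80 left.
Fill Cardio T1 block (20 at 20) ; 60 left.
Psych/T2 (19): +55 ; 5 left.
5 remain; put them into Ortho T2 at 17.
Total = 28×25 + 26×20 + 25×15 + 22×45 + 20×20 + 19×55 + 17×5 = 4115.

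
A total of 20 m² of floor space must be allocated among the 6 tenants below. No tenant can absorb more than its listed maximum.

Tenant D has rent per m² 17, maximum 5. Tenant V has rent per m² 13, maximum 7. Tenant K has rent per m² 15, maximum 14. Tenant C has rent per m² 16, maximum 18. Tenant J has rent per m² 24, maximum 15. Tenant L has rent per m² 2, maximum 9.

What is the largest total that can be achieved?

445

Order the tenants by rent per m²: Tenant J 24 > Tenant D 17 > Tenant C 16 > Tenant K 15 > Tenant V 13 > Tenant L 2.
Tenant J: +15 to 15 (cap) ; 5 left.
Tenant D: +5 to 5 (cap) ; 0 left.
Total = 17×5 + 24×15 = 445.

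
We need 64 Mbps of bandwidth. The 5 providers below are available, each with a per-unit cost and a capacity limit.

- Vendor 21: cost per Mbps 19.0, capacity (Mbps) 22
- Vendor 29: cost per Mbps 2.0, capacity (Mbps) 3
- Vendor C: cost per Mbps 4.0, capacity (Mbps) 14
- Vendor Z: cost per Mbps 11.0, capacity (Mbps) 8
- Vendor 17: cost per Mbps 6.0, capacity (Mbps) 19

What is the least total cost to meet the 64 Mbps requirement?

644

Cheapest first:
Vendor 29 at 2.0: take all 3 Mbps — 61 still needed.
Vendor C at 4.0: take all 14 Mbps — 47 still needed.
Take 19 from Vendor 17 at 6.0 — need 28 more.
Vendor Z (11.0): use full 8 — 20 Mbps to go.
Vendor 21 (19.0): take the remaining 20 — done.
Cost = 3×2.0 + 14×4.0 + 19×6.0 + 8×11.0 + 20×19.0 = 644.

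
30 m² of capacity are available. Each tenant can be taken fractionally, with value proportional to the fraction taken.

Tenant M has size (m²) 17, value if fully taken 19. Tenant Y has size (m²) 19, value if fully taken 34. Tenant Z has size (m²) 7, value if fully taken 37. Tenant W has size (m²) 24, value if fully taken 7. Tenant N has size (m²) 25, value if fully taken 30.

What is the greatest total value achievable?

75.8

Best value per unit of size first: Tenant Z 37/7≈5.29, Tenant Y 34/19≈1.79, Tenant N 30/25≈1.2, Tenant M 19/17≈1.12, Tenant W 7/24≈0.292.
Tenant Z: take in full, 7 m² for value 37 ; 23 left.
All 19 m² of Tenant Y fit (value 34) ; 4 remain.
Fill the last 4 m² with part of Tenant N: 4/25 of it earns 4.8.
Total value = 75.8.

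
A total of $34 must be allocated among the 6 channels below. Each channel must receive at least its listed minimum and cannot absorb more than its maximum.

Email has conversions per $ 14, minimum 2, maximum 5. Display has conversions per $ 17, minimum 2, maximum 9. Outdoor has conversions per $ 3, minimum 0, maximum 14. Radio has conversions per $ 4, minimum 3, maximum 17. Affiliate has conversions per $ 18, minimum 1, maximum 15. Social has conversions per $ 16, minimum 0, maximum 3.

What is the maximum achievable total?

Meeting every minimum uses 2+2+0+3+1+0 = 8 $, leaving 26.
Highest conversions per $ first: Affiliate 18 > Display 17 > Social 16 > Email 14 > Radio 4 > Outdoor 3.
Give Affiliate 14 more to hit its cap of 15 — 12 left.
Display takes 7 more to reach its cap of 9 — 5 left.
Social: +3 to 3 (cap) — 2 left.
Only 2 left; Email takes them to reach 4.
Total = 14×4 + 17×9 + 4×3 + 18×15 + 16×3 = 539.

539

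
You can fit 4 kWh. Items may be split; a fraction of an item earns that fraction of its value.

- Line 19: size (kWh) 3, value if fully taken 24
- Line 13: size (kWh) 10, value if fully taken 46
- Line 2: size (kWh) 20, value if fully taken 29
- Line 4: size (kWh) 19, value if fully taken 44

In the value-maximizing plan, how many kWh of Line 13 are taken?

Sort by value density: Line 19 24/3≈8, Line 13 46/10≈4.6, Line 4 44/19≈2.32, Line 2 29/20≈1.45.
All 3 kWh of Line 19 fit (value 24) ; 1 remain.
Only 1 kWh remain; take 1/10 of Line 13 for value 46×1/10 = 4.6.

1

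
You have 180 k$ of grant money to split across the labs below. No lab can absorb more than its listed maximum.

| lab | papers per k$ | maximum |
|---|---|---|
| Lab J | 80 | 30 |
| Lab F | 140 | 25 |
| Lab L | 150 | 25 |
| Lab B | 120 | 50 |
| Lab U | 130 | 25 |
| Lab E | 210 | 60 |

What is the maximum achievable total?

Order the labs by papers per k$: Lab E 210 > Lab L 150 > Lab F 140 > Lab U 130 > Lab B 120 > Lab J 80.
Lab E takes 60 to reach its cap of 60 ; 120 left.
Lab L takes 25 to reach its cap of 25 ; 95 left.
Lab F: +25 to 25 (cap) ; 70 left.
Give Lab U 25 to hit its cap of 25 ; 45 left.
Only 45 left; Lab B takes them to reach 45.
Total = 140×25 + 150×25 + 120×45 + 130×25 + 210×60 = 28500.

28500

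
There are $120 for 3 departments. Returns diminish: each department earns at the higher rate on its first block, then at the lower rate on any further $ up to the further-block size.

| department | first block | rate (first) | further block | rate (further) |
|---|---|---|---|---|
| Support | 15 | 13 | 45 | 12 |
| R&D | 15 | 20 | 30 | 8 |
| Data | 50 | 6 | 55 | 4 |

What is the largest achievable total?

Rank every tier by rate: R&D/tier1 20 > Support/tier1 13 > Support/tier2 12 > R&D/tier2 8 > Data/tier1 6 > Data/tier2 4.
R&D tier1 at 20: fill all 15 → 105 left.
Support/tier1 (13): +15 → 90 left.
Fill Support tier2 block (45 at 12) → 45 left.
R&D/tier2 (8): +30 → 15 left.
15 remain; put them into Data tier1 at 6.
Total = 20×15 + 13×15 + 12×45 + 8×30 + 6×15 = 1365.

1365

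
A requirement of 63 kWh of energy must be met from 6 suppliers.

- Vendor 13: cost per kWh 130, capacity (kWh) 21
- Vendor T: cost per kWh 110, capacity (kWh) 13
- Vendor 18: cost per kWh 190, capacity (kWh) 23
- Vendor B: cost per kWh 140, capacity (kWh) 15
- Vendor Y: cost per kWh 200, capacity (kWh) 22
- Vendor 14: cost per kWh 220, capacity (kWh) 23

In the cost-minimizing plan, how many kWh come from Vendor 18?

14

Cheapest first:
Take 13 from Vendor T at 110 — need 50 more.
Take 21 from Vendor 13 at 130 — need 29 more.
Take 15 from Vendor B at 140 — need 14 more.
Take 14 from Vendor 18 at 190 to finish.
Vendor Y, Vendor 14: unused.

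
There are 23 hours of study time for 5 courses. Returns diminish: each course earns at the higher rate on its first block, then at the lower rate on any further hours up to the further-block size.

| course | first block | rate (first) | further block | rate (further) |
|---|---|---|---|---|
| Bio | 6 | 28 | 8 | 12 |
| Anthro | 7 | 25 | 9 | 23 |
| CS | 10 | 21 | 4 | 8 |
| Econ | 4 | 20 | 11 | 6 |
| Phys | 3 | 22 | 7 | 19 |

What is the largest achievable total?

572

Order all 10 blocks by rate: Bio/tier1 28 > Anthro/tier1 25 > Anthro/tier2 23 > Phys/tier1 22 > CS/tier1 21 > Econ/tier1 20 > Phys/tier2 19 > Bio/tier2 12 > CS/tier2 8 > Econ/tier2 6.
Bio/tier1 (28): +6 ; 17 left.
Anthro tier1 at 25: fill all 7 ; 10 left.
Anthro/tier2 (23): +9 ; 1 left.
Phys/tier1: +1 of 3 at 22; pool empty.
Total = 28×6 + 25×7 + 23×9 + 22×1 = 572.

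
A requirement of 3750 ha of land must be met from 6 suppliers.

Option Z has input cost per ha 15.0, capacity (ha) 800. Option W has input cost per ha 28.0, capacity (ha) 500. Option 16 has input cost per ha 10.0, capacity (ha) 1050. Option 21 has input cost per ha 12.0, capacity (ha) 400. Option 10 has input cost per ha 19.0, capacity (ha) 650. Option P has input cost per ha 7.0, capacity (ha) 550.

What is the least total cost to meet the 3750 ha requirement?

Cheapest first:
Option P (7.0): use full 550 ; 3200 ha to go.
Take 1050 from Option 16 at 10.0 ; need 2150 more.
Option 21 (12.0): use full 400 ; 1750 ha to go.
Take 800 from Option Z at 15.0 ; need 950 more.
Option 10 (19.0): use full 650 ; 300 ha to go.
Take 300 from Option W at 28.0 to finish.
Cost = 550×7.0 + 1050×10.0 + 400×12.0 + 800×15.0 + 650×19.0 + 300×28.0 = 51900.

51900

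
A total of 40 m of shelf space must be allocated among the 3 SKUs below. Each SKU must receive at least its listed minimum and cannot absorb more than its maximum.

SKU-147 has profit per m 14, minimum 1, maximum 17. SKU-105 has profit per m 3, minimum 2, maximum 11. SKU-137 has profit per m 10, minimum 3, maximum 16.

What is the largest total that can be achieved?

419

Meeting every minimum uses 1+2+3 = 6 m, leaving 34.
Rank by profit per m: SKU-147 14 > SKU-137 10 > SKU-105 3.
SKU-147 takes 16 more to reach its cap of 17 → 18 left.
SKU-137 takes 13 more to reach its cap of 16 → 5 left.
Only 5 left; SKU-105 takes them to reach 7.
Total = 14×17 + 3×7 + 10×16 = 419.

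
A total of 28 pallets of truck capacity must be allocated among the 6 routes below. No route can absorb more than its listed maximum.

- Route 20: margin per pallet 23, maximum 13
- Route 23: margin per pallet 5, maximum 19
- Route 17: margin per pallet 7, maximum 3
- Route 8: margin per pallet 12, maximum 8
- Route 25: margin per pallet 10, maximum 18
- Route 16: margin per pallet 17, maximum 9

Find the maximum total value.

Order the routes by margin per pallet: Route 20 23 > Route 16 17 > Route 8 12 > Route 25 10 > Route 17 7 > Route 23 5.
Route 20 takes 13 to reach its cap of 13 — 15 left.
Route 16 takes 9 to reach its cap of 9 — 6 left.
Route 8: +6 (room for 8) → 6. Pool exhausted.
Total = 23×13 + 12×6 + 17×9 = 524.

524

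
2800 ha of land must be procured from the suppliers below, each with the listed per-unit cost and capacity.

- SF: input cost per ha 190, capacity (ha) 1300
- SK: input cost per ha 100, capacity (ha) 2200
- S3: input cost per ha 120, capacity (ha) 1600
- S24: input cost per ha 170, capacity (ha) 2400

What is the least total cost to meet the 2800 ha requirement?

Cheapest first:
SK (100): use full 2200 → 600 ha to go.
Take 600 from S3 at 120 to finish.
S24, SF: unused.
Cost = 2200×100 + 600×120 = 292000.

292000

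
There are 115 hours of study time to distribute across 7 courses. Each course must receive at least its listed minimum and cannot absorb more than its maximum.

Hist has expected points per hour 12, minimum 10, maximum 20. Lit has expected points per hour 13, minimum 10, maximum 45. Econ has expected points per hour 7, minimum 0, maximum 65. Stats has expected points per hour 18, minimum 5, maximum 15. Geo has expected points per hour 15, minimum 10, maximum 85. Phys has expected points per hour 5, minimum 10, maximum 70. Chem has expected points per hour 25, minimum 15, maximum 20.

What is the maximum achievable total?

1820

Meeting every minimum uses 10+10+0+5+10+10+15 = 60 hours, leaving 55.
Order the courses by expected points per hour: Chem 25 > Stats 18 > Geo 15 > Lit 13 > Hist 12 > Econ 7 > Phys 5.
Chem takes 5 more to reach its cap of 20 ; 50 left.
Give Stats 10 more to hit its cap of 15 ; 40 left.
Only 40 left; Geo takes them to reach 50.
Total = 12×10 + 13×10 + 18×15 + 15×50 + 5×10 + 25×20 = 1820.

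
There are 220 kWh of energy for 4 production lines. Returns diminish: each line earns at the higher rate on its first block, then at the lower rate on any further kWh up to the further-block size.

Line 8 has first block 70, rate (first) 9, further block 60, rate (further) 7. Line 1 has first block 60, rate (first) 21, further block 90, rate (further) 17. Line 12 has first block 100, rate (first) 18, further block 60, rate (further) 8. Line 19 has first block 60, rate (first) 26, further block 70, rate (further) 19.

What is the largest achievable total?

Order all 8 blocks by rate: Line 19/tier1 26 > Line 1/tier1 21 > Line 19/tier2 19 > Line 12/tier1 18 > Line 1/tier2 17 > Line 8/tier1 9 > Line 12/tier2 8 > Line 8/tier2 7.
Line 19/tier1 (26): +60 → 160 left.
Line 1 tier1 at 21: fill all 60 → 100 left.
Line 19/tier2 (19): +70 → 30 left.
Line 12/tier1: +30 of 100 at 18; pool empty.
Total = 26×60 + 21×60 + 19×70 + 18×30 = 4690.

4690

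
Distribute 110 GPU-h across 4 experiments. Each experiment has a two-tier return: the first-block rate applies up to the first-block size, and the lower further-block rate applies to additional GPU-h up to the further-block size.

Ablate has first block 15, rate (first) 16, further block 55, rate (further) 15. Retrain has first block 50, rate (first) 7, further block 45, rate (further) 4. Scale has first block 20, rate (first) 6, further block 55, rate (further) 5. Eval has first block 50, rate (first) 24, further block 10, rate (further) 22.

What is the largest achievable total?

Rank every tier by rate: Eval/first 24 > Eval/second 22 > Ablate/first 16 > Ablate/second 15 > Retrain/first 7 > Scale/first 6 > Scale/second 5 > Retrain/second 4.
Eval/first (24): +50 ; 60 left.
Eval second at 22: fill all 10 ; 50 left.
Ablate first at 16: fill all 15 ; 35 left.
Ablate second at 15: only 35 left, fill 35.
Total = 24×50 + 22×10 + 16×15 + 15×35 = 2185.

2185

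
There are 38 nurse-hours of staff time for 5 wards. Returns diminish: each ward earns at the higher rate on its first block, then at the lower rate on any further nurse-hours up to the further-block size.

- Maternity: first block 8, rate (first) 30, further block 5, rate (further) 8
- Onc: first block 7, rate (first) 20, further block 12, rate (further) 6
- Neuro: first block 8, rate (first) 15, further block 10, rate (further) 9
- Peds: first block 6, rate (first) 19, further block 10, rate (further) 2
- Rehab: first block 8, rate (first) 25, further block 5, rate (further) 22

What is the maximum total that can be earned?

864

Order all 10 blocks by rate: Maternity/first 30 > Rehab/first 25 > Rehab/second 22 > Onc/first 20 > Peds/first 19 > Neuro/first 15 > Neuro/second 9 > Maternity/second 8 > Onc/second 6 > Peds/second 2.
Fill Maternity first block (8 at 30) ; 30 left.
Rehab first at 25: fill all 8 ; 22 left.
Rehab/second (22): +5 ; 17 left.
Onc first at 20: fill all 7 ; 10 left.
Peds/first (19): +6 ; 4 left.
4 remain; put them into Neuro first at 15.
Total = 30×8 + 25×8 + 22×5 + 20×7 + 19×6 + 15×4 = 864.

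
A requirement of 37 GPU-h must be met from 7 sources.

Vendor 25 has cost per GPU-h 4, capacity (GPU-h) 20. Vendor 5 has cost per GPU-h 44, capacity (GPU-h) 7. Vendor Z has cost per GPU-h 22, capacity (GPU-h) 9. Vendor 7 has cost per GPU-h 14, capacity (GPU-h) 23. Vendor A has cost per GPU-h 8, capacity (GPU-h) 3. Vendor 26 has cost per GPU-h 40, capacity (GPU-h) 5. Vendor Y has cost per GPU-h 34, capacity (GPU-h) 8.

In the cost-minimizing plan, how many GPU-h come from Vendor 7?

Fill from the cheapest source first.
Vendor 25 (4): use full 20 → 17 GPU-h to go.
Take 3 from Vendor A at 8 → need 14 more.
Vendor 7 (14): take the remaining 14 → done.
Vendor Z, Vendor Y, Vendor 26, Vendor 5: unused.

14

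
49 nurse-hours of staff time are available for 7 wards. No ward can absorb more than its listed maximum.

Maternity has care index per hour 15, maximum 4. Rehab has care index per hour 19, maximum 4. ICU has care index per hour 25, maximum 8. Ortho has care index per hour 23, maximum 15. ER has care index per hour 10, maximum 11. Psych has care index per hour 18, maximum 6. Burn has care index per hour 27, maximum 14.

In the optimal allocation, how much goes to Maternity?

2

Order the wards by care index per hour: Burn 27 > ICU 25 > Ortho 23 > Rehab 19 > Psych 18 > Maternity 15 > ER 10.
Burn takes 14 to reach its cap of 14 → 35 left.
ICU takes 8 to reach its cap of 8 → 27 left.
Give Ortho 15 to hit its cap of 15 → 12 left.
Give Rehab 4 to hit its cap of 4 → 8 left.
Give Psych 6 to hit its cap of 6 → 2 left.
Maternity: +2 (room for 4) → 2. Pool exhausted.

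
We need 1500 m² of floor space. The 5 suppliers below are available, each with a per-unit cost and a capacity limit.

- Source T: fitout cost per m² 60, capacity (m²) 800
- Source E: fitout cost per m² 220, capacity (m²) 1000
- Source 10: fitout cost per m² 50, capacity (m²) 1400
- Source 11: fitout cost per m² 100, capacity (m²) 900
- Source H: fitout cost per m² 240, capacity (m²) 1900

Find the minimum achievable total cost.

Use suppliers in increasing cost order.
Source 10 (50): use full 1400 → 100 m² to go.
Source T at 60: take 100 of its 800 → requirement met.
Source 11, Source E, Source H: unused.
Cost = 1400×50 + 100×60 = 76000.

76000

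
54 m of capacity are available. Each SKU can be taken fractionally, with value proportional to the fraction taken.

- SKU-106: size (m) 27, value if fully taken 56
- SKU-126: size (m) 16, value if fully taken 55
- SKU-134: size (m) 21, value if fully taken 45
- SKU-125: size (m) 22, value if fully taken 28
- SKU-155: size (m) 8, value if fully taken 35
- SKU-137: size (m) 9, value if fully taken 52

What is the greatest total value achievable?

187

Rank by value-to-size ratio: SKU-137 52/9≈5.78, SKU-155 35/8≈4.38, SKU-126 55/16≈3.44, SKU-134 45/21≈2.14, SKU-106 56/27≈2.07, SKU-125 28/22≈1.27.
SKU-137: take in full, 9 m for value 52 — 45 left.
All 8 m of SKU-155 fit (value 35) — 37 remain.
SKU-126: take in full, 16 m for value 55 — 21 left.
SKU-134: take in full, 21 m for value 45 — 0 left.
Total value = 187.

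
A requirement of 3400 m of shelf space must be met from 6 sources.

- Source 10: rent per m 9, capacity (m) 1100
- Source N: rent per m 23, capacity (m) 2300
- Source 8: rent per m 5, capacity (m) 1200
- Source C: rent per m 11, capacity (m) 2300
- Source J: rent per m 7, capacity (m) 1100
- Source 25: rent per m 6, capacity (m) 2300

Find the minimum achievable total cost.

19200

Use sources in increasing cost order.
Take 1200 from Source 8 at 5 — need 2200 more.
Take 2200 from Source 25 at 6 to finish.
Source J, Source 10, Source C, Source N: unused.
Cost = 1200×5 + 2200×6 = 19200.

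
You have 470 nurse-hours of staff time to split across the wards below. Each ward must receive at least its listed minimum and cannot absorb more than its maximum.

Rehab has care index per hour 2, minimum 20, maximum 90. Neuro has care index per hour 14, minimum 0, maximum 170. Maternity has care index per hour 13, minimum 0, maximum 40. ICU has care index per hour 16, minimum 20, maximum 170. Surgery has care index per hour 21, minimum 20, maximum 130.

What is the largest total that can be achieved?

7590

Meeting every minimum uses 20+0+0+20+20 = 60 nurse-hours, leaving 410.
Rank by care index per hour: Surgery 21 > ICU 16 > Neuro 14 > Maternity 13 > Rehab 2.
Surgery takes 110 more to reach its cap of 130 — 300 left.
ICU: +150 to 170 (cap) — 150 left.
Neuro: +150 (room for 170) → 150. Pool exhausted.
Total = 2×20 + 14×150 + 16×170 + 21×130 = 7590.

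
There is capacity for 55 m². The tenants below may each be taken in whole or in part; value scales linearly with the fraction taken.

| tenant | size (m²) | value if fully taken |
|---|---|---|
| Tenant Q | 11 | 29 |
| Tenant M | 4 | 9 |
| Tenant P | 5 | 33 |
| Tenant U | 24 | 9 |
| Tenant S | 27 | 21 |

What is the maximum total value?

Sort by value density: Tenant P 33/5≈6.6, Tenant Q 29/11≈2.64, Tenant M 9/4≈2.25, Tenant S 21/27≈0.778, Tenant U 9/24≈0.375.
All 5 m² of Tenant P fit (value 33) — 50 remain.
Take all of Tenant Q (11 m², value 29) — 39 m² left.
All 4 m² of Tenant M fit (value 9) — 35 remain.
Take all of Tenant S (27 m², value 21) — 8 m² left.
8 m² left: a 8/24 share of Tenant U gives 9×8/24 = 3.
Total value = 95.

95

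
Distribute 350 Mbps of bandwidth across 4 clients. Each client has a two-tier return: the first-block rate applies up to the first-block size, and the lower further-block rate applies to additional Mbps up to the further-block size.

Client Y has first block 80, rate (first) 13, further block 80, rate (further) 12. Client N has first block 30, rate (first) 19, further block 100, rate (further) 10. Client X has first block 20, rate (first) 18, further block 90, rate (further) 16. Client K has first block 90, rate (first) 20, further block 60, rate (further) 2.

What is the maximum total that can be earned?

5690

Treat each block as its own option and order by rate: Client K/tier1 20 > Client N/tier1 19 > Client X/tier1 18 > Client X/tier2 16 > Client Y/tier1 13 > Client Y/tier2 12 > Client N/tier2 10 > Client K/tier2 2.
Client K tier1 at 20: fill all 90 ; 260 left.
Client N tier1 at 19: fill all 30 ; 230 left.
Client X tier1 at 18: fill all 20 ; 210 left.
Fill Client X tier2 block (90 at 16) ; 120 left.
Client Y tier1 at 13: fill all 80 ; 40 left.
40 remain; put them into Client Y tier2 at 12.
Total = 20×90 + 19×30 + 18×20 + 16×90 + 13×80 + 12×40 = 5690.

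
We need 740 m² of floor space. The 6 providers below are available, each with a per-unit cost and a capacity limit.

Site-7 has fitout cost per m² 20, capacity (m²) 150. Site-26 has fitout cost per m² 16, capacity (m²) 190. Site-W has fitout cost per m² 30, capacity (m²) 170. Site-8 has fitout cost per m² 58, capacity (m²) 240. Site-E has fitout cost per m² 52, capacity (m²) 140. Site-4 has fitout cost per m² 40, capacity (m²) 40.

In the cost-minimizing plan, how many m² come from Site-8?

Use providers in increasing cost order.
Take 190 from Site-26 at 16 — need 550 more.
Take 150 from Site-7 at 20 — need 400 more.
Take 170 from Site-W at 30 — need 230 more.
Take 40 from Site-4 at 40 — need 190 more.
Site-E (52): use full 140 — 50 m² to go.
Take 50 from Site-8 at 58 to finish.

50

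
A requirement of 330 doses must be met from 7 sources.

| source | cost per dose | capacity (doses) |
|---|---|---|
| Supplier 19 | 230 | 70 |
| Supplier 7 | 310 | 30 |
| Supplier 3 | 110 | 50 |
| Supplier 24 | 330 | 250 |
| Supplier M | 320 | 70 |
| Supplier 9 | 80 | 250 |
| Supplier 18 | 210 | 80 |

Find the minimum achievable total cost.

31800

Cheapest first:
Take 250 from Supplier 9 at 80 → need 80 more.
Supplier 3 (110): use full 50 → 30 doses to go.
Supplier 18 (210): take the remaining 30 → done.
Supplier 19, Supplier 7, Supplier M, Supplier 24: unused.
Cost = 250×80 + 50×110 + 30×210 = 31800.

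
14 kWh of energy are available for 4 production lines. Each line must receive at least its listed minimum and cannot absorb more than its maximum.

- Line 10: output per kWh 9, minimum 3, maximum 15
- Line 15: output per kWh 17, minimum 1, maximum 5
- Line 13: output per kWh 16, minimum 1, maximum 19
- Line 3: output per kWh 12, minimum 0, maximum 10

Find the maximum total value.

208

Meeting every minimum uses 3+1+1+0 = 5 kWh, leaving 9.
Highest output per kWh first: Line 15 17 > Line 13 16 > Line 3 12 > Line 10 9.
Line 15 takes 4 more to reach its cap of 5 ; 5 left.
Line 13: +5 (room for 18) → 6. Pool exhausted.
Total = 9×3 + 17×5 + 16×6 = 208.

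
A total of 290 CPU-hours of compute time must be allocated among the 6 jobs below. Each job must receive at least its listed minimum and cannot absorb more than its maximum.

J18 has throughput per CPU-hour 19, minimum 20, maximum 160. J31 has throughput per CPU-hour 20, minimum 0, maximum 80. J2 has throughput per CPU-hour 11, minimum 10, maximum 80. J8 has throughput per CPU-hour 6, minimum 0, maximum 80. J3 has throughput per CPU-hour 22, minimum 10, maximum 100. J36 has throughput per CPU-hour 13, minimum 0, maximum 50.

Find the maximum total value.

Meeting every minimum uses 20+0+10+0+10+0 = 40 CPU-hours, leaving 250.
Highest throughput per CPU-hour first: J3 22 > J31 20 > J18 19 > J36 13 > J2 11 > J8 6.
J3: +90 to 100 (cap) ; 160 left.
Give J31 80 more to hit its cap of 80 ; 80 left.
J18: +80 (room for 140) → 100. Pool exhausted.
Total = 19×100 + 20×80 + 11×10 + 22×100 = 5810.

5810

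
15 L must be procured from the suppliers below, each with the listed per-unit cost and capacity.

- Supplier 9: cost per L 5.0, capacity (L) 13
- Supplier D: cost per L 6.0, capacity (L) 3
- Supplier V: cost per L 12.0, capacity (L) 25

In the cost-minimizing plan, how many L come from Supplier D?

2

Use suppliers in increasing cost order.
Supplier 9 at 5.0: take all 13 L ; 2 still needed.
Take 2 from Supplier D at 6.0 to finish.
Supplier V: unused.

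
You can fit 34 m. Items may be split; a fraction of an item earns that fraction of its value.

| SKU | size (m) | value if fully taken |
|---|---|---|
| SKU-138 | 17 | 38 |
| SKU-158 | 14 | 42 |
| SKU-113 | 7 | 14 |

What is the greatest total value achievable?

86

Sort by value density: SKU-158 42/14≈3, SKU-138 38/17≈2.24, SKU-113 14/7≈2.
SKU-158: take in full, 14 m for value 42 ; 20 left.
All 17 m of SKU-138 fit (value 38) ; 3 remain.
Fill the last 3 m with part of SKU-113: 3/7 of it earns 6.
Total value = 86.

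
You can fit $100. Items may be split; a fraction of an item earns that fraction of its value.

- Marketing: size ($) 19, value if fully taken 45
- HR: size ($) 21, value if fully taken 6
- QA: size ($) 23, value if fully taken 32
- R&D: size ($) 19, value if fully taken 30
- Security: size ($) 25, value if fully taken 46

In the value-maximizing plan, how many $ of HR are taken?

Sort by value density: Marketing 45/19≈2.37, Security 46/25≈1.84, R&D 30/19≈1.58, QA 32/23≈1.39, HR 6/21≈0.286.
Take all of Marketing (19 $, value 45) ; 81 $ left.
Security: take in full, 25 $ for value 46 ; 56 left.
All 19 $ of R&D fit (value 30) ; 37 remain.
QA: take in full, 23 $ for value 32 ; 14 left.
Only 14 $ remain; take 14/21 of HR for value 6×14/21 = 4.

14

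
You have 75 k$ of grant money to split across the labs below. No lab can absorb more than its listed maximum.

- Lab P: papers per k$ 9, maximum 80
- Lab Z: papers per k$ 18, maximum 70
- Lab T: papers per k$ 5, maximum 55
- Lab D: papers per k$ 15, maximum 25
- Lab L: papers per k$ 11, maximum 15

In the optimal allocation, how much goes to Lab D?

5

Order the labs by papers per k$: Lab Z 18 > Lab D 15 > Lab L 11 > Lab P 9 > Lab T 5.
Lab Z: +70 to 70 (cap) — 5 left.
Lab D has room for 25 but only 5 remain, so it gets 5.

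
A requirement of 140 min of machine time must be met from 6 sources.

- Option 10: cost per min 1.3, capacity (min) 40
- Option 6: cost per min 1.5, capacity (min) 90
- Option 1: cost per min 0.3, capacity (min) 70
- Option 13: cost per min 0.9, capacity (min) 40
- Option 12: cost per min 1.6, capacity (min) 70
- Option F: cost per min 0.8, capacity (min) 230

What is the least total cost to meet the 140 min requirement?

Cheapest first:
Option 1 at 0.3: take all 70 min → 70 still needed.
Option F (0.8): take the remaining 70 → done.
Option 13, Option 10, Option 6, Option 12: unused.
Cost = 70×0.3 + 70×0.8 = 77.

77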